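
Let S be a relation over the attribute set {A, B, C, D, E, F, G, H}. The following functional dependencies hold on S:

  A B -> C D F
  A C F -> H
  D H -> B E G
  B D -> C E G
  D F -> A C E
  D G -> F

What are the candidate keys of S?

AB; BD; DF; DG; DH

{A, B}⁺: AB→CDF adds C, D, F; ACF→H adds H; DH→BEG adds E, G → {A, B, C, D, E, F, G, H}. Minimal: {B}⁺ = {B}; {A}⁺ = {A} — none reach the full schema.
{B, D}⁺: BD→CEG adds C, E, G; DG→F adds F; DF→ACE adds A; ACF→H adds H → {A, B, C, D, E, F, G, H}. Minimal: {D}⁺ = {D}; {B}⁺ = {B} — none reach the full schema.
{D, F}⁺: DF→ACE adds A, C, E; ACF→H adds H; DH→BEG adds B, G → {A, B, C, D, E, F, G, H}. Minimal: {F}⁺ = {F}; {D}⁺ = {D} — none reach the full schema.
{D, G}⁺: DG→F adds F; DF→ACE adds A, C, E; ACF→H adds H; DH→BEG adds B → {A, B, C, D, E, F, G, H}. Minimal: {G}⁺ = {G}; {D}⁺ = {D} — none reach the full schema.
{D, H}⁺: DH→BEG adds B, E, G; BD→CEG adds C; DG→F adds F; DF→ACE adds A → {A, B, C, D, E, F, G, H}. Minimal: {H}⁺ = {H}; {D}⁺ = {D} — none reach the full schema.
Any other superkey contains one of these as a subset, so there are no further candidate keys.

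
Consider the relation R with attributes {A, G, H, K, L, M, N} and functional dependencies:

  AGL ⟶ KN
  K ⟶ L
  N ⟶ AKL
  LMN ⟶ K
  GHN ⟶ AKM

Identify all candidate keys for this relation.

{G, H, N}, {A, G, H, K}, {A, G, H, L}

Attributes G, H never appear on any right-hand side, so every candidate key must contain {G, H}.
{G, H}⁺ = {G, H}, which is not all of the schema, so we must add further attributes.
{G, H, N}⁺: N→AKL adds A, K, L; GHN→AKM adds M → {A, G, H, K, L, M, N}. Minimal: {H, N}⁺ = {A, H, K, L, N}; {G, N}⁺ = {A, G, K, L, N}; {G, H}⁺ = {G, H} — none reach the full schema.
{A, G, H, K}⁺: K→L adds L; AGL→KN adds N; GHN→AKM adds M → {A, G, H, K, L, M, N}. Minimal: {G, H, K}⁺ = {G, H, K, L}; {A, H, K}⁺ = {A, H, K, L}; {A, G, K}⁺ = {A, G, K, L, N}; … — none reach the full schema.
{A, G, H, L}⁺: AGL→KN adds K, N; GHN→AKM adds M → {A, G, H, K, L, M, N}. Minimal: {G, H, L}⁺ = {G, H, L}; {A, H, L}⁺ = {A, H, L}; {A, G, L}⁺ = {A, G, K, L, N}; … — none reach the full schema.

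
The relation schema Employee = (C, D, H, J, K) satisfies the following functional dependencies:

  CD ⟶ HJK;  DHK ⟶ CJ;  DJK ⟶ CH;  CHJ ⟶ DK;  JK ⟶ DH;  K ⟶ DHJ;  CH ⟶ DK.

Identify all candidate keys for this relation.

{K}⁺: K→DHJ adds D, H, J; DHK→CJ adds C → {C, D, H, J, K}.
{C, D}⁺: CD→HJK adds H, J, K → {C, D, H, J, K}. Minimal: {D}⁺ = {D}; {C}⁺ = {C} — none reach the full schema.
{C, H}⁺: CH→DK adds D, K; CD→HJK adds J → {C, D, H, J, K}. Minimal: {H}⁺ = {H}; {C}⁺ = {C} — none reach the full schema.
Any other superkey contains one of these as a subset, so there are no further candidate keys.

K; CD; CH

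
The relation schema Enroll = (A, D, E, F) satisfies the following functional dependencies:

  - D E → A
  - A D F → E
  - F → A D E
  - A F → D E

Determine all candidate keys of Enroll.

{F}⁺: F→ADE adds A, D, E → {A, D, E, F}.

F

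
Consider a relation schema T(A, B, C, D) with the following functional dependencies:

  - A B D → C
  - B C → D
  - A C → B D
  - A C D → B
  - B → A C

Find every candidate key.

{B}⁺: B→AC adds A, C; BC→D adds D → {A, B, C, D}.
{A, C}⁺: AC→BD adds B, D → {A, B, C, D}. Minimal: {C}⁺ = {C}; {A}⁺ = {A} — none reach the full schema.
Any other superkey contains one of these as a subset, so there are no further candidate keys.

(B), (A, C)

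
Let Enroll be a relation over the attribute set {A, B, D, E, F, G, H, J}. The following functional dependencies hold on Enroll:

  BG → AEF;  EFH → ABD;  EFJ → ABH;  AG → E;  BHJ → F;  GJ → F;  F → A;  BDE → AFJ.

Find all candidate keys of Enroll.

GJ, BDG, BGH, FGH

Attribute G never appears on the right-hand side of any dependency, so G must belong to every candidate key.
{G}⁺ = {G}, which is not all of the schema, so we must add further attributes.
{G, J}⁺: GJ→F adds F; F→A adds A; AG→E adds E; EFJ→ABH adds B, H; EFH→ABD adds D → {A, B, D, E, F, G, H, J}.
{B, D, G}⁺: BG→AEF adds A, E, F; BDE→AFJ adds J; EFJ→ABH adds H → {A, B, D, E, F, G, H, J}.
{B, G, H}⁺: BG→AEF adds A, E, F; EFH→ABD adds D; BDE→AFJ adds J → {A, B, D, E, F, G, H, J}.
{F, G, H}⁺: F→A adds A; AG→E adds E; EFH→ABD adds B, D; BDE→AFJ adds J → {A, B, D, E, F, G, H, J}.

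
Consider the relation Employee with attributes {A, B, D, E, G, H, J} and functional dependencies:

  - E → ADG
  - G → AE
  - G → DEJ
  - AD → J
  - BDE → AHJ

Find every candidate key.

Attribute B never appears on the right-hand side of any dependency, so B must belong to every candidate key.
{B}⁺ = {B}, which is not all of the schema, so we must add further attributes.
{B, E}⁺: E→ADG adds A, D, G; G→DEJ adds J; BDE→AHJ adds H → {A, B, D, E, G, H, J}. Minimal: {E}⁺ = {A, D, E, G, J}; {B}⁺ = {B} — none reach the full schema.
{B, G}⁺: G→AE adds A, E; G→DEJ adds D, J; BDE→AHJ adds H → {A, B, D, E, G, H, J}. Minimal: {G}⁺ = {A, D, E, G, J}; {B}⁺ = {B} — none reach the full schema.

(B, E), (B, G)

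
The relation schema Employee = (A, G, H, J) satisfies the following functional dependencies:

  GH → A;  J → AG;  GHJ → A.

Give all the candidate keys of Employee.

(H, J)

Attributes H, J never appear on any right-hand side, so every candidate key must contain {H, J}.
{H, J}⁺ = {A, G, H, J}, which is all of the schema, so {H, J} is the only candidate key.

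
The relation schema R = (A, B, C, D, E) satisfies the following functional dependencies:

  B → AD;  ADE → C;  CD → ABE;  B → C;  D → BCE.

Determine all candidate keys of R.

{B}; {D}

{B}⁺: B→AD adds A, D; B→C adds C; D→BCE adds E → {A, B, C, D, E}.
{D}⁺: D→BCE adds B, C, E; B→AD adds A → {A, B, C, D, E}.
Any other superkey contains one of these as a subset, so there are no further candidate keys.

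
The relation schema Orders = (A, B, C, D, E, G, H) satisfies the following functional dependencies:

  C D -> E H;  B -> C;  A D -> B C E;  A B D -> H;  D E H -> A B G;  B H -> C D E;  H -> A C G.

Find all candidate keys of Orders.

{A, D}⁺: AD→BCE adds B, C, E; ABD→H adds H; DEH→ABG adds G → {A, B, C, D, E, G, H}. Minimal: {D}⁺ = {D}; {A}⁺ = {A} — none reach the full schema.
{B, D}⁺: B→C adds C; CD→EH adds E, H; DEH→ABG adds A, G → {A, B, C, D, E, G, H}. Minimal: {D}⁺ = {D}; {B}⁺ = {B, C} — none reach the full schema.
{B, H}⁺: B→C adds C; BH→CDE adds D, E; H→ACG adds A, G → {A, B, C, D, E, G, H}. Minimal: {H}⁺ = {A, C, G, H}; {B}⁺ = {B, C} — none reach the full schema.
{C, D}⁺: CD→EH adds E, H; DEH→ABG adds A, B, G → {A, B, C, D, E, G, H}. Minimal: {D}⁺ = {D}; {C}⁺ = {C} — none reach the full schema.
{D, H}⁺: H→ACG adds A, C, G; CD→EH adds E; AD→BCE adds B → {A, B, C, D, E, G, H}. Minimal: {H}⁺ = {A, C, G, H}; {D}⁺ = {D} — none reach the full schema.
Any other superkey contains one of these as a subset, so there are no further candidate keys.

{A, D}, {B, D}, {B, H}, {C, D}, {D, H}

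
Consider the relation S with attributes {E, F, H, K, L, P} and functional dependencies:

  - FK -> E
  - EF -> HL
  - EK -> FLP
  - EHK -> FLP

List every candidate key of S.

Attribute K never appears on the right-hand side of any dependency, so K must belong to every candidate key.
{K}⁺ = {K}, which is not all of the schema, so we must add further attributes.
{E, K}⁺: EK→FLP adds F, L, P; EF→HL adds H → {E, F, H, K, L, P}.
{F, K}⁺: FK→E adds E; EF→HL adds H, L; EK→FLP adds P → {E, F, H, K, L, P}.
Any other superkey contains one of these as a subset, so there are no further candidate keys.

{E, K}, {F, K}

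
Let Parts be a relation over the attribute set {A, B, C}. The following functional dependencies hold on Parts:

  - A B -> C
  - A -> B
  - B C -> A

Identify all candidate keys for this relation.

{A}⁺: A→B adds B; AB→C adds C → {A, B, C}.
{B, C}⁺: BC→A adds A → {A, B, C}. Minimal: {C}⁺ = {C}; {B}⁺ = {B} — none reach the full schema.

(A), (B, C)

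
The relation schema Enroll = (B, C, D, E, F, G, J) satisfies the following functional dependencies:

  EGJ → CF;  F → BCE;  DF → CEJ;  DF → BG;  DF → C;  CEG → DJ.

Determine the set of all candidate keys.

{D, F}⁺: F→BCE adds B, C, E; DF→CEJ adds J; DF→BG adds G → {B, C, D, E, F, G, J}.
{F, G}⁺: F→BCE adds B, C, E; CEG→DJ adds D, J → {B, C, D, E, F, G, J}.
{C, E, G}⁺: CEG→DJ adds D, J; EGJ→CF adds F; F→BCE adds B → {B, C, D, E, F, G, J}.
{E, G, J}⁺: EGJ→CF adds C, F; F→BCE adds B; CEG→DJ adds D → {B, C, D, E, F, G, J}.
Any other superkey contains one of these as a subset, so there are no further candidate keys.

{D, F}; {F, G}; {C, E, G}; {E, G, J}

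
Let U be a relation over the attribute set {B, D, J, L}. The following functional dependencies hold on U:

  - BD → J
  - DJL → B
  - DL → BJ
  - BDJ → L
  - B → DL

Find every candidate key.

{B}, {D, L}

{B}⁺: B→DL adds D, L; BD→J adds J → {B, D, J, L}.
{D, L}⁺: DL→BJ adds B, J → {B, D, J, L}.
Any other superkey contains one of these as a subset, so there are no further candidate keys.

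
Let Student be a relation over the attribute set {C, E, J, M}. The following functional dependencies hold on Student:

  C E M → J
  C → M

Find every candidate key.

CE

Attributes C, E never appear on any right-hand side, so every candidate key must contain {C, E}.
{C, E}⁺ = {C, E, J, M}, which is all of the schema, so {C, E} is the only candidate key.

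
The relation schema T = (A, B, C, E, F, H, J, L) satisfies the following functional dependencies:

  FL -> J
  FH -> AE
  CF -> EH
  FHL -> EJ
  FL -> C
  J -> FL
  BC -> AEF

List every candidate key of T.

(B, J), (B, C, L), (B, F, L)

Attribute B never appears on the right-hand side of any dependency, so B must belong to every candidate key.
{B}⁺ = {B}, which is not all of the schema, so we must add further attributes.
{B, J}⁺: J→FL adds F, L; FL→C adds C; BC→AEF adds A, E; CF→EH adds H → {A, B, C, E, F, H, J, L}.
{B, C, L}⁺: BC→AEF adds A, E, F; FL→J adds J; CF→EH adds H → {A, B, C, E, F, H, J, L}.
{B, F, L}⁺: FL→J adds J; FL→C adds C; BC→AEF adds A, E; CF→EH adds H → {A, B, C, E, F, H, J, L}.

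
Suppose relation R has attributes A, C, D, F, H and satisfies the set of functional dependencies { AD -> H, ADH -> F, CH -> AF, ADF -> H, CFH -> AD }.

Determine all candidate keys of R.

{C, H}⁺: CH→AF adds A, F; CFH→AD adds D → {A, C, D, F, H}.
{A, C, D}⁺: AD→H adds H; ADH→F adds F → {A, C, D, F, H}.
Any other superkey contains one of these as a subset, so there are no further candidate keys.

{C, H}; {A, C, D}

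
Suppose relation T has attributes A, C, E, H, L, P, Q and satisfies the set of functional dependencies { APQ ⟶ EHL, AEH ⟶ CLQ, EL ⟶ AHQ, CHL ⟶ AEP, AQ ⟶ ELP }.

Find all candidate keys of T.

{A, Q}⁺: AQ→ELP adds E, L, P; APQ→EHL adds H; AEH→CLQ adds C → {A, C, E, H, L, P, Q}.
{E, L}⁺: EL→AHQ adds A, H, Q; AQ→ELP adds P; AEH→CLQ adds C → {A, C, E, H, L, P, Q}.
{A, E, H}⁺: AEH→CLQ adds C, L, Q; CHL→AEP adds P → {A, C, E, H, L, P, Q}.
{C, H, L}⁺: CHL→AEP adds A, E, P; AEH→CLQ adds Q → {A, C, E, H, L, P, Q}.

(A, Q), (E, L), (A, E, H), (C, H, L)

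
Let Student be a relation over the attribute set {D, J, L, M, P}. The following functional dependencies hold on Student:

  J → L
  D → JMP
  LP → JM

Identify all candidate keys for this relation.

{D}

{D}⁺: D→JMP adds J, M, P; J→L adds L → {D, J, L, M, P}.
No other minimal superkey exists.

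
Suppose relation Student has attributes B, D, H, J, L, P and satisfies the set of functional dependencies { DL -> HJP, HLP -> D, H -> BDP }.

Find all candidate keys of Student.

Attribute L never appears on the right-hand side of any dependency, so L must belong to every candidate key.
{L}⁺ = {L}, which is not all of the schema, so we must add further attributes.
{D, L}⁺: DL→HJP adds H, J, P; H→BDP adds B → {B, D, H, J, L, P}. Minimal: {L}⁺ = {L}; {D}⁺ = {D} — none reach the full schema.
{H, L}⁺: H→BDP adds B, D, P; DL→HJP adds J → {B, D, H, J, L, P}. Minimal: {L}⁺ = {L}; {H}⁺ = {B, D, H, P} — none reach the full schema.
Any other superkey contains one of these as a subset, so there are no further candidate keys.

{D, L}; {H, L}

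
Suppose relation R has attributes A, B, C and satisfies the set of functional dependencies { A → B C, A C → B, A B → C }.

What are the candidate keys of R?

A

Attribute A never appears on the right-hand side of any dependency, so A must belong to every candidate key.
{A}⁺ = {A, B, C}, which is all of the schema, so {A} is the only candidate key.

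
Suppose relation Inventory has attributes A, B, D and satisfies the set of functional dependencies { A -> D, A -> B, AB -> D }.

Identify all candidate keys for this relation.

{A}⁺: A→D adds D; A→B adds B → {A, B, D}.

{A}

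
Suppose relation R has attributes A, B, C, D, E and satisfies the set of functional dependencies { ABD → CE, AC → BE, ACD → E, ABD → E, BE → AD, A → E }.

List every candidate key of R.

AB, AC, BE

{A, B}⁺: A→E adds E; BE→AD adds D; ABD→CE adds C → {A, B, C, D, E}.
{A, C}⁺: AC→BE adds B, E; BE→AD adds D → {A, B, C, D, E}.
{B, E}⁺: BE→AD adds A, D; ABD→CE adds C → {A, B, C, D, E}.
Any other superkey contains one of these as a subset, so there are no further candidate keys.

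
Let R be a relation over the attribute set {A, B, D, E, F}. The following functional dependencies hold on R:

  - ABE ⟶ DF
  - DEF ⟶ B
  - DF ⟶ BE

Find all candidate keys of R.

Attribute A never appears on the right-hand side of any dependency, so A must belong to every candidate key.
{A}⁺ = {A}, which is not all of the schema, so we must add further attributes.
{A, B, E}⁺: ABE→DF adds D, F → {A, B, D, E, F}. Minimal: {B, E}⁺ = {B, E}; {A, E}⁺ = {A, E}; {A, B}⁺ = {A, B} — none reach the full schema.
{A, D, F}⁺: DF→BE adds B, E → {A, B, D, E, F}. Minimal: {D, F}⁺ = {B, D, E, F}; {A, F}⁺ = {A, F}; {A, D}⁺ = {A, D} — none reach the full schema.
Any other superkey contains one of these as a subset, so there are no further candidate keys.

ABE, ADF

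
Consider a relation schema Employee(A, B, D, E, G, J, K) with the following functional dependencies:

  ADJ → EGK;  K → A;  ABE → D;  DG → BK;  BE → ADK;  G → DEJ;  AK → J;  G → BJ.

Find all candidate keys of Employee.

{G}, {B, E}, {D, K}, {A, D, J}

{G}⁺: G→DEJ adds D, E, J; G→BJ adds B; DG→BK adds K; BE→ADK adds A → {A, B, D, E, G, J, K}.
{B, E}⁺: BE→ADK adds A, D, K; AK→J adds J; ADJ→EGK adds G → {A, B, D, E, G, J, K}.
{D, K}⁺: K→A adds A; AK→J adds J; ADJ→EGK adds E, G; DG→BK adds B → {A, B, D, E, G, J, K}.
{A, D, J}⁺: ADJ→EGK adds E, G, K; DG→BK adds B → {A, B, D, E, G, J, K}.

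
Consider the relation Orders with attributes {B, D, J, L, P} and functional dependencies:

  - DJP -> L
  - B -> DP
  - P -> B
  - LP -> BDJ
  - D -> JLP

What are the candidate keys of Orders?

{B}⁺: B→DP adds D, P; D→JLP adds J, L → {B, D, J, L, P}.
{D}⁺: D→JLP adds J, L, P; P→B adds B → {B, D, J, L, P}.
{P}⁺: P→B adds B; B→DP adds D; D→JLP adds J, L → {B, D, J, L, P}.

(B), (D), (P)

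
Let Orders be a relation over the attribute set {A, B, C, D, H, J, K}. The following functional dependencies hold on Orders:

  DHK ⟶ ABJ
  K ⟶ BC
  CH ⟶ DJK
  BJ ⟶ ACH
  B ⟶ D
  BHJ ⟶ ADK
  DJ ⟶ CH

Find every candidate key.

{B, J}⁺: BJ→ACH adds A, C, H; B→D adds D; BHJ→ADK adds K → {A, B, C, D, H, J, K}. Minimal: {J}⁺ = {J}; {B}⁺ = {B, D} — none reach the full schema.
{C, H}⁺: CH→DJK adds D, J, K; DHK→ABJ adds A, B → {A, B, C, D, H, J, K}. Minimal: {H}⁺ = {H}; {C}⁺ = {C} — none reach the full schema.
{D, J}⁺: DJ→CH adds C, H; CH→DJK adds K; DHK→ABJ adds A, B → {A, B, C, D, H, J, K}. Minimal: {J}⁺ = {J}; {D}⁺ = {D} — none reach the full schema.
{H, K}⁺: K→BC adds B, C; CH→DJK adds D, J; BJ→ACH adds A → {A, B, C, D, H, J, K}. Minimal: {K}⁺ = {B, C, D, K}; {H}⁺ = {H} — none reach the full schema.
{J, K}⁺: K→BC adds B, C; BJ→ACH adds A, H; B→D adds D → {A, B, C, D, H, J, K}. Minimal: {K}⁺ = {B, C, D, K}; {J}⁺ = {J} — none reach the full schema.
Any other superkey contains one of these as a subset, so there are no further candidate keys.

(B, J), (C, H), (D, J), (H, K), (J, K)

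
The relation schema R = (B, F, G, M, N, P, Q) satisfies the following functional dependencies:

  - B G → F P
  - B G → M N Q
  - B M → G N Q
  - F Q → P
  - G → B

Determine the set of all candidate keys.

(G), (B, M)

{G}⁺: G→B adds B; BG→FP adds F, P; BG→MNQ adds M, N, Q → {B, F, G, M, N, P, Q}.
{B, M}⁺: BM→GNQ adds G, N, Q; BG→FP adds F, P → {B, F, G, M, N, P, Q}. Minimal: {M}⁺ = {M}; {B}⁺ = {B} — none reach the full schema.
Any other superkey contains one of these as a subset, so there are no further candidate keys.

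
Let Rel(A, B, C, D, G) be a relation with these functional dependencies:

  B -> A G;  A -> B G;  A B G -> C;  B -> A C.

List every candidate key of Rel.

{A, D}, {B, D}

{A, D}⁺: A→BG adds B, G; ABG→C adds C → {A, B, C, D, G}.
{B, D}⁺: B→AG adds A, G; ABG→C adds C → {A, B, C, D, G}.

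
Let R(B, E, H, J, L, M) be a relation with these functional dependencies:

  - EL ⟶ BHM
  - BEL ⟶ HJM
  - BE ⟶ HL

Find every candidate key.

Attribute E never appears on the right-hand side of any dependency, so E must belong to every candidate key.
{E}⁺ = {E}, which is not all of the schema, so we must add further attributes.
{B, E}⁺: BE→HL adds H, L; EL→BHM adds M; BEL→HJM adds J → {B, E, H, J, L, M}.
{E, L}⁺: EL→BHM adds B, H, M; BEL→HJM adds J → {B, E, H, J, L, M}.

BE; EL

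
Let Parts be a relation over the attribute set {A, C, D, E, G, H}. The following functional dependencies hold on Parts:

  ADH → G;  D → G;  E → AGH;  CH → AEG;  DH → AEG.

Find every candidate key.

{C, D, E}⁺: D→G adds G; E→AGH adds A, H → {A, C, D, E, G, H}.
{C, D, H}⁺: D→G adds G; CH→AEG adds A, E → {A, C, D, E, G, H}.
Any other superkey contains one of these as a subset, so there are no further candidate keys.

(C, D, E); (C, D, H)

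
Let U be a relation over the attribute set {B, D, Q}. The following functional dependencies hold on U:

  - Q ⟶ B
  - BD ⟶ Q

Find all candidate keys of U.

{B, D}⁺: BD→Q adds Q → {B, D, Q}. Minimal: {D}⁺ = {D}; {B}⁺ = {B} — none reach the full schema.
{D, Q}⁺: Q→B adds B → {B, D, Q}. Minimal: {Q}⁺ = {B, Q}; {D}⁺ = {D} — none reach the full schema.

(B, D), (D, Q)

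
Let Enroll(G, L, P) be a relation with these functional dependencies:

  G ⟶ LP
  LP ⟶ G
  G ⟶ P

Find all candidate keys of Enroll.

{G}; {L, P}

{G}⁺: G→LP adds L, P → {G, L, P}.
{L, P}⁺: LP→G adds G → {G, L, P}.
Any other superkey contains one of these as a subset, so there are no further candidate keys.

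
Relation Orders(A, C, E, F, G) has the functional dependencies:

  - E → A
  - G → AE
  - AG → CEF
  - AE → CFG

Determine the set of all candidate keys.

{E}⁺: E→A adds A; AE→CFG adds C, F, G → {A, C, E, F, G}.
{G}⁺: G→AE adds A, E; AG→CEF adds C, F → {A, C, E, F, G}.

(E), (G)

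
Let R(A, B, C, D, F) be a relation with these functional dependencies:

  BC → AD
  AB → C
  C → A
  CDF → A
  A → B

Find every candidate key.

{A, F}⁺: A→B adds B; AB→C adds C; BC→AD adds D → {A, B, C, D, F}. Minimal: {F}⁺ = {F}; {A}⁺ = {A, B, C, D} — none reach the full schema.
{C, F}⁺: C→A adds A; A→B adds B; BC→AD adds D → {A, B, C, D, F}. Minimal: {F}⁺ = {F}; {C}⁺ = {A, B, C, D} — none reach the full schema.
Any other superkey contains one of these as a subset, so there are no further candidate keys.

AF; CF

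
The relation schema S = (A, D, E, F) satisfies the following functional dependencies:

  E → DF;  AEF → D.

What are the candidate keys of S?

{A, E}

Attributes A, E never appear on any right-hand side, so every candidate key must contain {A, E}.
{A, E}⁺ = {A, D, E, F}, which is all of the schema, so {A, E} is the only candidate key.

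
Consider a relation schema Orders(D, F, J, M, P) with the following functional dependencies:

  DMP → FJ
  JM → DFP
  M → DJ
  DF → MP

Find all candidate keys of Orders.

{M}⁺: M→DJ adds D, J; JM→DFP adds F, P → {D, F, J, M, P}.
{D, F}⁺: DF→MP adds M, P; DMP→FJ adds J → {D, F, J, M, P}. Minimal: {F}⁺ = {F}; {D}⁺ = {D} — none reach the full schema.
Any other superkey contains one of these as a subset, so there are no further candidate keys.

M; DF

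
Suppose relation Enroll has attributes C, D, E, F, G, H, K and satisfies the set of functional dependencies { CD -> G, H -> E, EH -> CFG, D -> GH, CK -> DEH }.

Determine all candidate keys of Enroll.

CK; DK; HK

Attribute K never appears on the right-hand side of any dependency, so K must belong to every candidate key.
{K}⁺ = {K}, which is not all of the schema, so we must add further attributes.
{C, K}⁺: CK→DEH adds D, E, H; CD→G adds G; EH→CFG adds F → {C, D, E, F, G, H, K}. Minimal: {K}⁺ = {K}; {C}⁺ = {C} — none reach the full schema.
{D, K}⁺: D→GH adds G, H; H→E adds E; EH→CFG adds C, F → {C, D, E, F, G, H, K}. Minimal: {K}⁺ = {K}; {D}⁺ = {C, D, E, F, G, H} — none reach the full schema.
{H, K}⁺: H→E adds E; EH→CFG adds C, F, G; CK→DEH adds D → {C, D, E, F, G, H, K}. Minimal: {K}⁺ = {K}; {H}⁺ = {C, E, F, G, H} — none reach the full schema.
Any other superkey contains one of these as a subset, so there are no further candidate keys.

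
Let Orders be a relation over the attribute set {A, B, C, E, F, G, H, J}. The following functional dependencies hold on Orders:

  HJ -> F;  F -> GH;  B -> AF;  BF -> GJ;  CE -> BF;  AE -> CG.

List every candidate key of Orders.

{A, E}; {B, E}; {C, E}

Attribute E never appears on the right-hand side of any dependency, so E must belong to every candidate key.
{E}⁺ = {E}, which is not all of the schema, so we must add further attributes.
{A, E}⁺: AE→CG adds C, G; CE→BF adds B, F; F→GH adds H; BF→GJ adds J → {A, B, C, E, F, G, H, J}. Minimal: {E}⁺ = {E}; {A}⁺ = {A} — none reach the full schema.
{B, E}⁺: B→AF adds A, F; BF→GJ adds G, J; AE→CG adds C; F→GH adds H → {A, B, C, E, F, G, H, J}. Minimal: {E}⁺ = {E}; {B}⁺ = {A, B, F, G, H, J} — none reach the full schema.
{C, E}⁺: CE→BF adds B, F; F→GH adds G, H; B→AF adds A; BF→GJ adds J → {A, B, C, E, F, G, H, J}. Minimal: {E}⁺ = {E}; {C}⁺ = {C} — none reach the full schema.
Any other superkey contains one of these as a subset, so there are no further candidate keys.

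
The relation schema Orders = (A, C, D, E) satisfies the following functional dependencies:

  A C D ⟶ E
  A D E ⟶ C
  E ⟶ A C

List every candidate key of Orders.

(D, E), (A, C, D)

Attribute D never appears on the right-hand side of any dependency, so D must belong to every candidate key.
{D}⁺ = {D}, which is not all of the schema, so we must add further attributes.
{D, E}⁺: E→AC adds A, C → {A, C, D, E}. Minimal: {E}⁺ = {A, C, E}; {D}⁺ = {D} — none reach the full schema.
{A, C, D}⁺: ACD→E adds E → {A, C, D, E}. Minimal: {C, D}⁺ = {C, D}; {A, D}⁺ = {A, D}; {A, C}⁺ = {A, C} — none reach the full schema.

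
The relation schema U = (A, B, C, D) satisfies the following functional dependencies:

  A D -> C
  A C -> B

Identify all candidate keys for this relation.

{A, D}⁺: AD→C adds C; AC→B adds B → {A, B, C, D}. Minimal: {D}⁺ = {D}; {A}⁺ = {A} — none reach the full schema.

{A, D}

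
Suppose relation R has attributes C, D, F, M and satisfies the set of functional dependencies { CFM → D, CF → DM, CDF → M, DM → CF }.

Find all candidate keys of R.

(C, F), (D, M)

{C, F}⁺: CF→DM adds D, M → {C, D, F, M}.
{D, M}⁺: DM→CF adds C, F → {C, D, F, M}.
Any other superkey contains one of these as a subset, so there are no further candidate keys.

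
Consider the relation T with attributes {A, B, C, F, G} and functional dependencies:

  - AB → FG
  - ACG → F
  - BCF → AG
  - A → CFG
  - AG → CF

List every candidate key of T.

(A, B), (B, C, F)

Attribute B never appears on the right-hand side of any dependency, so B must belong to every candidate key.
{B}⁺ = {B}, which is not all of the schema, so we must add further attributes.
{A, B}⁺: AB→FG adds F, G; A→CFG adds C → {A, B, C, F, G}.
{B, C, F}⁺: BCF→AG adds A, G → {A, B, C, F, G}.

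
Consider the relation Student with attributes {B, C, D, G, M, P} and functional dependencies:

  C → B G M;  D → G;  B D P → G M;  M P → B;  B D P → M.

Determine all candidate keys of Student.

CDP

Attributes C, D, P never appear on any right-hand side, so every candidate key must contain {C, D, P}.
{C, D, P}⁺ = {B, C, D, G, M, P}, which is all of the schema, so {C, D, P} is the only candidate key.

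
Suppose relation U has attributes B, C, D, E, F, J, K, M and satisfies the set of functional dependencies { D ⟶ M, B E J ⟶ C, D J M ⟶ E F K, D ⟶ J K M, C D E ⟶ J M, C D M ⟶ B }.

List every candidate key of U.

Attribute D never appears on the right-hand side of any dependency, so D must belong to every candidate key.
{D}⁺ = {D, E, F, J, K, M}, which is not all of the schema, so we must add further attributes.
{B, D}⁺: D→M adds M; D→JKM adds J, K; DJM→EFK adds E, F; BEJ→C adds C → {B, C, D, E, F, J, K, M}. Minimal: {D}⁺ = {D, E, F, J, K, M}; {B}⁺ = {B} — none reach the full schema.
{C, D}⁺: D→M adds M; D→JKM adds J, K; CDM→B adds B; DJM→EFK adds E, F → {B, C, D, E, F, J, K, M}. Minimal: {D}⁺ = {D, E, F, J, K, M}; {C}⁺ = {C} — none reach the full schema.

{B, D}; {C, D}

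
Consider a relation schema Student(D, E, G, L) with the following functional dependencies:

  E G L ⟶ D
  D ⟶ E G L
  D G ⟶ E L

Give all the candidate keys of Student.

{D}, {E, G, L}

{D}⁺: D→EGL adds E, G, L → {D, E, G, L}.
{E, G, L}⁺: EGL→D adds D → {D, E, G, L}.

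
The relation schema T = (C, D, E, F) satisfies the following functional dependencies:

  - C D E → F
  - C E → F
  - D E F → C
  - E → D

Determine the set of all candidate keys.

{C, E}; {E, F}

Attribute E never appears on the right-hand side of any dependency, so E must belong to every candidate key.
{E}⁺ = {D, E}, which is not all of the schema, so we must add further attributes.
{C, E}⁺: CE→F adds F; E→D adds D → {C, D, E, F}.
{E, F}⁺: E→D adds D; DEF→C adds C → {C, D, E, F}.
Any other superkey contains one of these as a subset, so there are no further candidate keys.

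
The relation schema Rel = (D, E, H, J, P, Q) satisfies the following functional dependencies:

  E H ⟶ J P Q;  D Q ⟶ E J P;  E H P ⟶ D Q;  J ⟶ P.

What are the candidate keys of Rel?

Attribute H never appears on the right-hand side of any dependency, so H must belong to every candidate key.
{H}⁺ = {H}, which is not all of the schema, so we must add further attributes.
{E, H}⁺: EH→JPQ adds J, P, Q; EHP→DQ adds D → {D, E, H, J, P, Q}.
{D, H, Q}⁺: DQ→EJP adds E, J, P → {D, E, H, J, P, Q}.

{E, H}; {D, H, Q}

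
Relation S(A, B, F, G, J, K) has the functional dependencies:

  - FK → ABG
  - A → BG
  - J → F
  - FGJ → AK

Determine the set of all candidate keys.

Attribute J never appears on the right-hand side of any dependency, so J must belong to every candidate key.
{J}⁺ = {F, J}, which is not all of the schema, so we must add further attributes.
{A, J}⁺: A→BG adds B, G; J→F adds F; FGJ→AK adds K → {A, B, F, G, J, K}. Minimal: {J}⁺ = {F, J}; {A}⁺ = {A, B, G} — none reach the full schema.
{G, J}⁺: J→F adds F; FGJ→AK adds A, K; FK→ABG adds B → {A, B, F, G, J, K}. Minimal: {J}⁺ = {F, J}; {G}⁺ = {G} — none reach the full schema.
{J, K}⁺: J→F adds F; FK→ABG adds A, B, G → {A, B, F, G, J, K}. Minimal: {K}⁺ = {K}; {J}⁺ = {F, J} — none reach the full schema.

{A, J}; {G, J}; {J, K}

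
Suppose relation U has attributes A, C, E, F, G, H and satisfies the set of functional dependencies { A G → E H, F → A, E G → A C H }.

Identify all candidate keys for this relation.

Attributes F, G never appear on any right-hand side, so every candidate key must contain {F, G}.
{F, G}⁺ = {A, C, E, F, G, H}, which is all of the schema, so {F, G} is the only candidate key.

FG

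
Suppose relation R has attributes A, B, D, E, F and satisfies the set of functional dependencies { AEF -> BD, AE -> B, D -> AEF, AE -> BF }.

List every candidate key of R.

{D}⁺: D→AEF adds A, E, F; AE→BF adds B → {A, B, D, E, F}.
{A, E}⁺: AE→B adds B; AE→BF adds F; AEF→BD adds D → {A, B, D, E, F}. Minimal: {E}⁺ = {E}; {A}⁺ = {A} — none reach the full schema.

D, AE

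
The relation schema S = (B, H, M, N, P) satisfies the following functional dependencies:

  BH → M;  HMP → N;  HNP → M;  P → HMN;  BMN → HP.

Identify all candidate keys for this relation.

BP, BHN, BMN

{B, P}⁺: P→HMN adds H, M, N → {B, H, M, N, P}.
{B, H, N}⁺: BH→M adds M; BMN→HP adds P → {B, H, M, N, P}.
{B, M, N}⁺: BMN→HP adds H, P → {B, H, M, N, P}.
Any other superkey contains one of these as a subset, so there are no further candidate keys.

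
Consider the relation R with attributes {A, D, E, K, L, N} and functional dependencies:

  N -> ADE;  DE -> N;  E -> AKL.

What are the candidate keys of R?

{N}⁺: N→ADE adds A, D, E; E→AKL adds K, L → {A, D, E, K, L, N}.
{D, E}⁺: DE→N adds N; E→AKL adds A, K, L → {A, D, E, K, L, N}. Minimal: {E}⁺ = {A, E, K, L}; {D}⁺ = {D} — none reach the full schema.
Any other superkey contains one of these as a subset, so there are no further candidate keys.

(N), (D, E)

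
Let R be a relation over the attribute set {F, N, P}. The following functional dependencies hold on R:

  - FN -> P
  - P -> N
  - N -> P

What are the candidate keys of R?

Attribute F never appears on the right-hand side of any dependency, so F must belong to every candidate key.
{F}⁺ = {F}, which is not all of the schema, so we must add further attributes.
{F, N}⁺: FN→P adds P → {F, N, P}. Minimal: {N}⁺ = {N, P}; {F}⁺ = {F} — none reach the full schema.
{F, P}⁺: P→N adds N → {F, N, P}. Minimal: {P}⁺ = {N, P}; {F}⁺ = {F} — none reach the full schema.
Any other superkey contains one of these as a subset, so there are no further candidate keys.

{F, N}; {F, P}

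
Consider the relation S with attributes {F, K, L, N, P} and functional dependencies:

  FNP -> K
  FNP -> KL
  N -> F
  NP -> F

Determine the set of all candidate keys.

Attributes N, P never appear on any right-hand side, so every candidate key must contain {N, P}.
{N, P}⁺ = {F, K, L, N, P}, which is all of the schema, so {N, P} is the only candidate key.

(N, P)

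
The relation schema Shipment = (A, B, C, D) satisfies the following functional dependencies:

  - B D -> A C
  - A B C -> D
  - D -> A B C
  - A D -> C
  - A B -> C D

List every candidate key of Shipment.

{D}⁺: D→ABC adds A, B, C → {A, B, C, D}.
{A, B}⁺: AB→CD adds C, D → {A, B, C, D}.

(D), (A, B)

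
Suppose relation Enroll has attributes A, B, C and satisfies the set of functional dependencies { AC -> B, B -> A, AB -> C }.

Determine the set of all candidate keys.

{B}⁺: B→A adds A; AB→C adds C → {A, B, C}.
{A, C}⁺: AC→B adds B → {A, B, C}. Minimal: {C}⁺ = {C}; {A}⁺ = {A} — none reach the full schema.

(B), (A, C)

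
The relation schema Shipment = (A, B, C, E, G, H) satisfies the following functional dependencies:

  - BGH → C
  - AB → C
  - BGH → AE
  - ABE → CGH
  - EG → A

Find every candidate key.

{A, B, E}, {B, E, G}, {B, G, H}

{A, B, E}⁺: AB→C adds C; ABE→CGH adds G, H → {A, B, C, E, G, H}.
{B, E, G}⁺: EG→A adds A; AB→C adds C; ABE→CGH adds H → {A, B, C, E, G, H}.
{B, G, H}⁺: BGH→C adds C; BGH→AE adds A, E → {A, B, C, E, G, H}.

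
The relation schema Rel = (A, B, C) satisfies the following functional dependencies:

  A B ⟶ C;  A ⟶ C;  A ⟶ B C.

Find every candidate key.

A

Attribute A never appears on the right-hand side of any dependency, so A must belong to every candidate key.
{A}⁺ = {A, B, C}, which is all of the schema, so {A} is the only candidate key.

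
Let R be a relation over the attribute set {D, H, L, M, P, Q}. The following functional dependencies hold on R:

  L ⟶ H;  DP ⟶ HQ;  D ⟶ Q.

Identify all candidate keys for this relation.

Attributes D, L, M, P never appear on any right-hand side, so every candidate key must contain {D, L, M, P}.
{D, L, M, P}⁺ = {D, H, L, M, P, Q}, which is all of the schema, so {D, L, M, P} is the only candidate key.

{D, L, M, P}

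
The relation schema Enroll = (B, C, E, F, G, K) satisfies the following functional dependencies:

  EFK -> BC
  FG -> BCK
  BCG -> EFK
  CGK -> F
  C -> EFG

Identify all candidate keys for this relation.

(C), (F, G), (E, F, K)

{C}⁺: C→EFG adds E, F, G; FG→BCK adds B, K → {B, C, E, F, G, K}.
{F, G}⁺: FG→BCK adds B, C, K; BCG→EFK adds E → {B, C, E, F, G, K}. Minimal: {G}⁺ = {G}; {F}⁺ = {F} — none reach the full schema.
{E, F, K}⁺: EFK→BC adds B, C; C→EFG adds G → {B, C, E, F, G, K}. Minimal: {F, K}⁺ = {F, K}; {E, K}⁺ = {E, K}; {E, F}⁺ = {E, F} — none reach the full schema.
Any other superkey contains one of these as a subset, so there are no further candidate keys.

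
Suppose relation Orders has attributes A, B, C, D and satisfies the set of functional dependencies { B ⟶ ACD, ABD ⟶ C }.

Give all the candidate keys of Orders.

Attribute B never appears on the right-hand side of any dependency, so B must belong to every candidate key.
{B}⁺ = {A, B, C, D}, which is all of the schema, so {B} is the only candidate key.

{B}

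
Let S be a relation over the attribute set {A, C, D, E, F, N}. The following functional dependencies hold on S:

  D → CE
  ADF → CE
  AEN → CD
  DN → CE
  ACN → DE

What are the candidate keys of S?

Attributes A, F, N never appear on any right-hand side, so every candidate key must contain {A, F, N}.
{A, F, N}⁺ = {A, F, N}, which is not all of the schema, so we must add further attributes.
{A, C, F, N}⁺: ACN→DE adds D, E → {A, C, D, E, F, N}. Minimal: {C, F, N}⁺ = {C, F, N}; {A, F, N}⁺ = {A, F, N}; {A, C, N}⁺ = {A, C, D, E, N}; … — none reach the full schema.
{A, D, F, N}⁺: D→CE adds C, E → {A, C, D, E, F, N}. Minimal: {D, F, N}⁺ = {C, D, E, F, N}; {A, F, N}⁺ = {A, F, N}; {A, D, N}⁺ = {A, C, D, E, N}; … — none reach the full schema.
{A, E, F, N}⁺: AEN→CD adds C, D → {A, C, D, E, F, N}. Minimal: {E, F, N}⁺ = {E, F, N}; {A, F, N}⁺ = {A, F, N}; {A, E, N}⁺ = {A, C, D, E, N}; … — none reach the full schema.
Any other superkey contains one of these as a subset, so there are no further candidate keys.

{A, C, F, N}; {A, D, F, N}; {A, E, F, N}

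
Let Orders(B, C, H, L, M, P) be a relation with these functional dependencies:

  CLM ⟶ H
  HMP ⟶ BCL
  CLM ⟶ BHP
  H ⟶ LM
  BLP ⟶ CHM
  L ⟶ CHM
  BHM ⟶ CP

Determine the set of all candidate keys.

{H}, {L}

{H}⁺: H→LM adds L, M; L→CHM adds C; CLM→BHP adds B, P → {B, C, H, L, M, P}.
{L}⁺: L→CHM adds C, H, M; CLM→BHP adds B, P → {B, C, H, L, M, P}.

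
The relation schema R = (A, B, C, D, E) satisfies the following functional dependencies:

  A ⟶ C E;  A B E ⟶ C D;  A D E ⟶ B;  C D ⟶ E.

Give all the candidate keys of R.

Attribute A never appears on the right-hand side of any dependency, so A must belong to every candidate key.
{A}⁺ = {A, C, E}, which is not all of the schema, so we must add further attributes.
{A, B}⁺: A→CE adds C, E; ABE→CD adds D → {A, B, C, D, E}. Minimal: {B}⁺ = {B}; {A}⁺ = {A, C, E} — none reach the full schema.
{A, D}⁺: A→CE adds C, E; ADE→B adds B → {A, B, C, D, E}. Minimal: {D}⁺ = {D}; {A}⁺ = {A, C, E} — none reach the full schema.
Any other superkey contains one of these as a subset, so there are no further candidate keys.

AB, AD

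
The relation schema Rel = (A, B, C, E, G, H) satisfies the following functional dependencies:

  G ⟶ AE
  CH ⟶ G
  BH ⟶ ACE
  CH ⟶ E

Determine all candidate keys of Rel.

(B, H)

Attributes B, H never appear on any right-hand side, so every candidate key must contain {B, H}.
{B, H}⁺ = {A, B, C, E, G, H}, which is all of the schema, so {B, H} is the only candidate key.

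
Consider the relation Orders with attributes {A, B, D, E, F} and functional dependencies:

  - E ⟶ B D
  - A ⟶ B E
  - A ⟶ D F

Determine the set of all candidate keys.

Attribute A never appears on the right-hand side of any dependency, so A must belong to every candidate key.
{A}⁺ = {A, B, D, E, F}, which is all of the schema, so {A} is the only candidate key.

{A}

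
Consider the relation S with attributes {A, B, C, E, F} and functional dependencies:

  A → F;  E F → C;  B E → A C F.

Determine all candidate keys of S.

BE

{B, E}⁺: BE→ACF adds A, C, F → {A, B, C, E, F}. Minimal: {E}⁺ = {E}; {B}⁺ = {B} — none reach the full schema.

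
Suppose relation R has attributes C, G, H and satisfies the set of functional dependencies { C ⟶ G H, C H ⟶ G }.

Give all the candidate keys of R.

C

Attribute C never appears on the right-hand side of any dependency, so C must belong to every candidate key.
{C}⁺ = {C, G, H}, which is all of the schema, so {C} is the only candidate key.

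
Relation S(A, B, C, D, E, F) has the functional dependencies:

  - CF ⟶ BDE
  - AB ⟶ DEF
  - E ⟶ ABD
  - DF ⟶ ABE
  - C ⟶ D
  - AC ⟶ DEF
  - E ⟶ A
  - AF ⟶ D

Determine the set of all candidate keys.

(A, C), (C, E), (C, F)

Attribute C never appears on the right-hand side of any dependency, so C must belong to every candidate key.
{C}⁺ = {C, D}, which is not all of the schema, so we must add further attributes.
{A, C}⁺: C→D adds D; AC→DEF adds E, F; CF→BDE adds B → {A, B, C, D, E, F}. Minimal: {C}⁺ = {C, D}; {A}⁺ = {A} — none reach the full schema.
{C, E}⁺: E→ABD adds A, B, D; AC→DEF adds F → {A, B, C, D, E, F}. Minimal: {E}⁺ = {A, B, D, E, F}; {C}⁺ = {C, D} — none reach the full schema.
{C, F}⁺: CF→BDE adds B, D, E; E→ABD adds A → {A, B, C, D, E, F}. Minimal: {F}⁺ = {F}; {C}⁺ = {C, D} — none reach the full schema.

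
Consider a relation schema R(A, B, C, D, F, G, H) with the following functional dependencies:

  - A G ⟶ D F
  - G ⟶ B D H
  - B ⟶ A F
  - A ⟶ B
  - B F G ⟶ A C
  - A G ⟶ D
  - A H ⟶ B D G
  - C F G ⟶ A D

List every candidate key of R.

{G}, {A, H}, {B, H}

{G}⁺: G→BDH adds B, D, H; B→AF adds A, F; BFG→AC adds C → {A, B, C, D, F, G, H}.
{A, H}⁺: A→B adds B; AH→BDG adds D, G; AG→DF adds F; BFG→AC adds C → {A, B, C, D, F, G, H}. Minimal: {H}⁺ = {H}; {A}⁺ = {A, B, F} — none reach the full schema.
{B, H}⁺: B→AF adds A, F; AH→BDG adds D, G; BFG→AC adds C → {A, B, C, D, F, G, H}. Minimal: {H}⁺ = {H}; {B}⁺ = {A, B, F} — none reach the full schema.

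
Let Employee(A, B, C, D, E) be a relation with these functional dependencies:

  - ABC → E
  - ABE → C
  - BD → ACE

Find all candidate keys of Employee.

{B, D}⁺: BD→ACE adds A, C, E → {A, B, C, D, E}. Minimal: {D}⁺ = {D}; {B}⁺ = {B} — none reach the full schema.
No other minimal superkey exists.

BD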